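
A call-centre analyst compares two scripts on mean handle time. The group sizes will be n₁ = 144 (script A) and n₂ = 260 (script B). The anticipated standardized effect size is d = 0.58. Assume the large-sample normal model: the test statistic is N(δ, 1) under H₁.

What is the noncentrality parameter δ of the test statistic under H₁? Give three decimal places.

δ = d / √(1/n₁ + 1/n₂) = 0.58 / √(1/144 + 1/260) = 5.5835

δ ≈ 5.583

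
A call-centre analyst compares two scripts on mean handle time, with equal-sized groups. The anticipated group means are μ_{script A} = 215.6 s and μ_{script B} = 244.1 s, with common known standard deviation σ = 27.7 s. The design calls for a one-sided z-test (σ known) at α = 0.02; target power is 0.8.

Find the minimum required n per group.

n = 16 per group

Standardized effect: d = |μ_{script A} − μ_{script B}| / σ = |215.6 − 244.1| / 27.7 = 1.0289
For power 0.8 need Φ(δ − z_{0.02}) = 0.8, so δ = z_{0.02} + z_{0.20} = 2.054 + 0.842 = 2.895.
δ = d·√(n/2) ⇒ n = 2(δ/d)² = 2 × (2.895 / 1.0289)² = 15.84.
Round up to the next whole unit.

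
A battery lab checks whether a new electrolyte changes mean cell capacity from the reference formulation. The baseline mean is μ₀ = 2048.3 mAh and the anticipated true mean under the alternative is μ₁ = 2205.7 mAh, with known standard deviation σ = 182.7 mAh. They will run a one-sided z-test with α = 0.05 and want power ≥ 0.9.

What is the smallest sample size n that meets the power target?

Standardized effect: d = |μ₁ − μ₀| / σ = |2205.7 − 2048.3| / 182.7 = 0.8615
Set Φ(δ − 1.645) = 0.9; then δ − 1.645 = Φ⁻¹(0.9) = 1.282, giving δ = 2.926.
δ = d·√n ⇒ n = (δ/d)² = (2.926 / 0.8615)² = 11.54.
Rounding up, n = 12.

n = 12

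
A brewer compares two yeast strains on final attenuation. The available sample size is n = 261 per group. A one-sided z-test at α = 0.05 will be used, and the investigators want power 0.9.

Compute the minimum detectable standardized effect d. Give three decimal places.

d ≈ 0.256

Need Φ(δ − 1.645) = 0.9, so δ = 1.645 + 1.282 = 2.926.
δ = d·√(n/2) ⇒ d = δ/√(n/2) = 2.926/√(261/2) = 0.2562.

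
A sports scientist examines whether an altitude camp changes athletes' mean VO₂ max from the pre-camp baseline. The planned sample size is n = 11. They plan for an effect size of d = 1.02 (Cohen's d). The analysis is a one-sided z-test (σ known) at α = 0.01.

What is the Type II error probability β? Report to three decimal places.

β ≈ 0.145

Noncentrality parameter: δ = d·√n = 1.02 × √11 = 3.3830
Critical value for a one-sided test at α = 0.01: z_α = 2.326.
Power = Φ(δ − 2.326) = Φ(1.057) = 0.8547.
Type II error: β = 1 − power = 1 − 0.8547 = 0.1453.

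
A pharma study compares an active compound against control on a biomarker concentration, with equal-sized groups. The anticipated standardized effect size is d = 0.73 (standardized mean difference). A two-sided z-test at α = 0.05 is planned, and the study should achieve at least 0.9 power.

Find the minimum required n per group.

For power 0.9 need Φ(δ − z_{0.025}) = 0.9, so δ = z_{0.025} + z_{0.10} = 1.960 + 1.282 = 3.242.
(For δ > 0 the lower-tail rejection region contributes negligibly to power, so the one-term inversion is standard.)
δ = d·√(n/2) ⇒ n = 2(δ/d)² = 2 × (3.242 / 0.73)² = 39.43.
Round up to the next whole unit.

n = 40 per group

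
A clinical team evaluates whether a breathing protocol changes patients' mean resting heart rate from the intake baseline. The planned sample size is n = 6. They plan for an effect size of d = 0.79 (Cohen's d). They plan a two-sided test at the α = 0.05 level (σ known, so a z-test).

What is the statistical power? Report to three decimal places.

Power ≈ 0.490

Noncentrality parameter: δ = d·√n = 0.79 × √6 = 1.9351
Two-sided α = 0.05 → critical value z_{0.025} = 1.960.
Power = Φ(δ − 1.960) + Φ(−δ − 1.960) = Φ(-0.025) + Φ(-3.895) = 0.4901 + 0.0000 = 0.4901.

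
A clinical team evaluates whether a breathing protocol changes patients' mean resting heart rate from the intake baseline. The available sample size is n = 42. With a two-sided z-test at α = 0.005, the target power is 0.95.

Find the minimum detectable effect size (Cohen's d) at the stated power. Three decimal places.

d ≈ 0.687

Need Φ(δ − 2.807) = 0.95, so δ = 2.807 + 1.645 = 4.452.
(Lower-tail contribution to power is negligible for δ > 0.)
δ = d·√n ⇒ d = δ/√n = 4.452/√42 = 0.6869.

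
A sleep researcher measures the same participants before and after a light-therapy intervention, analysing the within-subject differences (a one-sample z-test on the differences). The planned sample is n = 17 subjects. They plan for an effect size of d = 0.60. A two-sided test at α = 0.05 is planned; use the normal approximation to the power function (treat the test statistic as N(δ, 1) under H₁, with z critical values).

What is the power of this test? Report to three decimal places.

Noncentrality parameter: δ = d·√n = 0.60 × √17 = 2.4739
Critical value for a two-sided test at α = 0.05: z_{α/2} = 1.960.
Power = Φ(δ − 1.960) + Φ(−δ − 1.960) = Φ(0.514) + Φ(-4.434) = 0.6963 + 0.0000 = 0.6963.

Power ≈ 0.696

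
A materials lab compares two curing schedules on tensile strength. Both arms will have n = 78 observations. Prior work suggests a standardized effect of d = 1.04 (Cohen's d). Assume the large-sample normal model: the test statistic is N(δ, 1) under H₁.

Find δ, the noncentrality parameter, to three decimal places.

δ = d·√(n/2) = 1.04 × √(78/2) = 6.4948

δ ≈ 6.495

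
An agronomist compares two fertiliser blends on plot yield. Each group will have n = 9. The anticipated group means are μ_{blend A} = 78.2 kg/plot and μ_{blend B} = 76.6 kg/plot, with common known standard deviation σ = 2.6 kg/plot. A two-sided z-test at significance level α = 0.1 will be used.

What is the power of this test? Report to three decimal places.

Standardized effect: d = |μ_{blend A} − μ_{blend B}| / σ = |78.2 − 76.6| / 2.6 = 0.6154
Noncentrality parameter: λ = d·√(n/2) = 0.6154 × √(9/2) = 1.3054
Critical value for a two-sided test at α = 0.1: z_{α/2} = 1.645.
Power = Φ(λ − 1.645) + Φ(−λ − 1.645) = Φ(-0.339) + Φ(-2.950) = 0.3671 + 0.0016 = 0.3687.

Power ≈ 0.369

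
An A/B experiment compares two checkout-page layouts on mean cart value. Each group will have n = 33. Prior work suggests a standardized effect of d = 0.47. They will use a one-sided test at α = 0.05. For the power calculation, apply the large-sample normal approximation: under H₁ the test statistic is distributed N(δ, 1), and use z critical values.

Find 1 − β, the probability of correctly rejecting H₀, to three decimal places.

Noncentrality parameter: δ = d·√(n/2) = 0.47 × √(33/2) = 1.9091
One-sided α = 0.05 → critical value z_{0.05} = 1.645.
Power = Φ(δ − 1.645) = Φ(0.264) = 0.6042.

Power ≈ 0.604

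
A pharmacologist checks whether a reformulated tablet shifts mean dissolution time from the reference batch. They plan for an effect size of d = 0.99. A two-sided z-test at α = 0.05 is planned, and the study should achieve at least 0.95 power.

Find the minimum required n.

n = 14

For power 0.95 need Φ(δ − z_{0.025}) = 0.95, so δ = z_{0.025} + z_{0.05} = 1.960 + 1.645 = 3.605.
(For δ > 0 the lower-tail rejection region contributes negligibly to power, so the one-term inversion is standard.)
δ = d·√n ⇒ n = (δ/d)² = (3.605 / 0.99)² = 13.26.
Rounding up, n = 14.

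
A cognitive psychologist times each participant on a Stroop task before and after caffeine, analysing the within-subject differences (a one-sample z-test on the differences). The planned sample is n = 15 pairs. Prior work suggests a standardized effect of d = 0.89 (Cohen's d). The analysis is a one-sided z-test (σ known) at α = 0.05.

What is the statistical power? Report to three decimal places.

Noncentrality parameter: δ = d·√n = 0.89 × √15 = 3.4470
Critical value for a one-sided test at α = 0.05: z_α = 1.645.
Power = P(Z > 1.645 − δ) = Φ(1.802) = 0.9642.

Power ≈ 0.964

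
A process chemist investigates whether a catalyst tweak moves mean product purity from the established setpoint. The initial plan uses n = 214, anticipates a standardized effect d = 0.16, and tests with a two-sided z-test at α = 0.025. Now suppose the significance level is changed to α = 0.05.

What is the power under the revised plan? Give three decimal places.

Power ≈ 0.648

δ = d·√n = 0.16 × √214 = 2.3406 (unchanged). New critical value: z_{0.025} = 1.960.
Revised power = Φ(δ − 1.960) + Φ(−δ − 1.960) = Φ(0.381) + Φ(-4.301) = 0.6483 + 0.0000 = 0.6483.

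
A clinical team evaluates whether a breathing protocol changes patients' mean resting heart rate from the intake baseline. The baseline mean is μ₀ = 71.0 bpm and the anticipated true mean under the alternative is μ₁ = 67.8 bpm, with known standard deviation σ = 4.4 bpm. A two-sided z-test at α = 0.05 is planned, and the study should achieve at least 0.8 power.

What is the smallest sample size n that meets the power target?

Standardized effect: d = |μ₁ − μ₀| / σ = |67.8 − 71.0| / 4.4 = 0.7273
For power 0.8 need Φ(δ − z_{0.025}) = 0.8, so δ = z_{0.025} + z_{0.20} = 1.960 + 0.842 = 2.802.
(For δ > 0 the lower-tail rejection region contributes negligibly to power, so the one-term inversion is standard.)
δ = d·√n ⇒ n = (δ/d)² = (2.802 / 0.7273)² = 14.84.
Round up to the next whole unit.

n = 15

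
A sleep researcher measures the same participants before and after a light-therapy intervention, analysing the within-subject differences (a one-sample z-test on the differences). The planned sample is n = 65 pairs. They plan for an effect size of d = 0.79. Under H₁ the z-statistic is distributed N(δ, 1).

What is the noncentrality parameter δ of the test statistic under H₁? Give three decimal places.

δ = d·√n = 0.79 × √65 = 6.3692

δ ≈ 6.369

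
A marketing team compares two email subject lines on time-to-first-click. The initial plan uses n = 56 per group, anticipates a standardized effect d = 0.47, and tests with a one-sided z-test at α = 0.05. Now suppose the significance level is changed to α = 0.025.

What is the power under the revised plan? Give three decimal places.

Power ≈ 0.701

δ = d·√(n/2) = 0.47 × √(56/2) = 2.4870 (unchanged). New critical value: z_{0.025} = 1.960.
Revised power = P(Z > 1.960 − δ) = Φ(0.527) = 0.7009.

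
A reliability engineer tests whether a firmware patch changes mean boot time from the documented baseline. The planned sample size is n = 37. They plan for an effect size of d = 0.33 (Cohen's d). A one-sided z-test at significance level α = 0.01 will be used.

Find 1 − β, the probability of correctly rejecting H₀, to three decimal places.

Power ≈ 0.375

Noncentrality parameter: λ = d·√n = 0.33 × √37 = 2.0073
Critical value for a one-sided test at α = 0.01: z_α = 2.326.
Power = P(Z > 2.326 − λ) = Φ(-0.319) = 0.3748.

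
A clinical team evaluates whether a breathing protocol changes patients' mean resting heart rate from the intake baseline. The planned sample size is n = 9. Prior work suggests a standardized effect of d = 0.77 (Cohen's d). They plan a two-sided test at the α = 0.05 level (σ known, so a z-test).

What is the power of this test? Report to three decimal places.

Power ≈ 0.637

Noncentrality parameter: δ = d·√n = 0.77 × √9 = 2.3100
Critical value for a two-sided test at α = 0.05: z_{α/2} = 1.960.
Power = Φ(δ − 1.960) + Φ(−δ − 1.960) = Φ(0.350) + Φ(-4.270) = 0.6368 + 0.0000 = 0.6369.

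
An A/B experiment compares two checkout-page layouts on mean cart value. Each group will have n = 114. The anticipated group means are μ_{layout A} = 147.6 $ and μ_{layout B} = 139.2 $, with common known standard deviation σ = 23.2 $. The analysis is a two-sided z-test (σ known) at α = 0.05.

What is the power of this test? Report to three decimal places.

Power ≈ 0.780

Standardized effect: d = |μ_{layout A} − μ_{layout B}| / σ = |147.6 − 139.2| / 23.2 = 0.3621
Noncentrality parameter: δ = d·√(n/2) = 0.3621 × √(114/2) = 2.7336
Two-sided α = 0.05 → critical value z_{0.025} = 1.960.
Power = Φ(δ − 1.960) + Φ(−δ − 1.960) = Φ(0.774) + Φ(-4.694) = 0.7804 + 0.0000 = 0.7804.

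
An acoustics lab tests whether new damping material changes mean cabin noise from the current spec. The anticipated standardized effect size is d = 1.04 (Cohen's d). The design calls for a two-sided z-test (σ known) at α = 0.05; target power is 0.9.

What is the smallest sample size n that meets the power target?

n = 10

Set Φ(δ − 1.960) = 0.9; then δ − 1.960 = Φ⁻¹(0.9) = 1.282, giving δ = 3.242.
(Ignoring the negligible lower-tail rejection probability gives the usual closed-form inversion.)
δ = d·√n ⇒ n = (δ/d)² = (3.242 / 1.04)² = 9.71.
Rounding up, n = 10.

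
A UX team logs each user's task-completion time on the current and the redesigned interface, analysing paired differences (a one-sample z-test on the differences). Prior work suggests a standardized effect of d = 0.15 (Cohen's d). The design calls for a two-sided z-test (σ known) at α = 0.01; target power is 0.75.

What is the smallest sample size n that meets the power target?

n = 470

Set Φ(δ − 2.576) = 0.75; then δ − 2.576 = Φ⁻¹(0.75) = 0.674, giving δ = 3.250.
(The Φ(−δ − z_{α/2}) term is vanishingly small for δ > 0 and is dropped in the standard sample-size formula.)
δ = d·√n ⇒ n = (δ/d)² = (3.250 / 0.15)² = 469.54.
Round up to the next whole unit.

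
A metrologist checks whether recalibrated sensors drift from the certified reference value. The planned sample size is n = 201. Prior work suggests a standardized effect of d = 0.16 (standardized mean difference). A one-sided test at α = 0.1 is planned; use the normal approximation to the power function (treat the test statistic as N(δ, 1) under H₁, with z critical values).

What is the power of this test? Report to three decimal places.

Power ≈ 0.838

Noncentrality parameter: δ = d·√n = 0.16 × √201 = 2.2684
Critical value for a one-sided test at α = 0.1: z_α = 1.282.
Power = P(Z > 1.282 − δ) = Φ(0.987) = 0.8381.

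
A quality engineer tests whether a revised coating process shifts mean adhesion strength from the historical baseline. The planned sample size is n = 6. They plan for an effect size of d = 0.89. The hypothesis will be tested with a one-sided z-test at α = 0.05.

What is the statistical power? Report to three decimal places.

Power ≈ 0.704

Noncentrality parameter: δ = d·√n = 0.89 × √6 = 2.1800
Critical value for a one-sided test at α = 0.05: z_α = 1.645.
Power = Φ(δ − 1.645) = Φ(0.535) = 0.7037.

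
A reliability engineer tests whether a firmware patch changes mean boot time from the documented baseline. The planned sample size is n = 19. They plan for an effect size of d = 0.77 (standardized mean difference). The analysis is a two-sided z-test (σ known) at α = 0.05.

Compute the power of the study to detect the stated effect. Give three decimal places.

Noncentrality parameter: δ = d·√n = 0.77 × √19 = 3.3564
Two-sided α = 0.05 → critical value z_{0.025} = 1.960.
Power = Φ(δ − 1.960) + Φ(−δ − 1.960) = Φ(1.396) + Φ(-5.316) = 0.9187 + 0.0000 = 0.9187.

Power ≈ 0.919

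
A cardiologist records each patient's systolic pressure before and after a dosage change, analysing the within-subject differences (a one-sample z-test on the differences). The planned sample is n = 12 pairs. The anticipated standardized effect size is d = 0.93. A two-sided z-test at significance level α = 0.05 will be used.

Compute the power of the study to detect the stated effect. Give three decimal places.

Power ≈ 0.896

Noncentrality parameter: δ = d·√n = 0.93 × √12 = 3.2216
Two-sided α = 0.05 → critical value z_{0.025} = 1.960.
Power = Φ(δ − 1.960) + Φ(−δ − 1.960) = Φ(1.262) + Φ(-5.182) = 0.8965 + 0.0000 = 0.8965.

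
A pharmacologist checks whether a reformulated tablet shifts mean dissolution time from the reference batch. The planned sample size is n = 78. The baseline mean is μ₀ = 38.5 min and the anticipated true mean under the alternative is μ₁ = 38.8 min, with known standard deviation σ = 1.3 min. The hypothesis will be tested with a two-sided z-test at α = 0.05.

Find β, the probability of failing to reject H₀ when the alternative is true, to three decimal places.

β ≈ 0.469

Standardized effect: d = |μ₁ − μ₀| / σ = |38.8 − 38.5| / 1.3 = 0.2308
Noncentrality parameter: δ = d·√n = 0.2308 × √78 = 2.0381
Two-sided α = 0.05 → critical value z_{0.025} = 1.960.
Power = Φ(δ − 1.960) + Φ(−δ − 1.960) = Φ(0.078) + Φ(-3.998) = 0.5311 + 0.0000 = 0.5312.
Type II error: β = 1 − power = 1 − 0.5312 = 0.4688.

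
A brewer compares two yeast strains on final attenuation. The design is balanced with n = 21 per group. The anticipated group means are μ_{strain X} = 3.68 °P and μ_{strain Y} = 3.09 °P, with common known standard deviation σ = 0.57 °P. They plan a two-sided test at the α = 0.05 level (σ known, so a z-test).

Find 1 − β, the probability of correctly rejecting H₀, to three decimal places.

Power ≈ 0.918

Standardized effect: d = |μ_{strain X} − μ_{strain Y}| / σ = |3.68 − 3.09| / 0.57 = 1.0351
Noncentrality parameter: δ = d·√(n/2) = 1.0351 × √(21/2) = 3.3541
Critical value for a two-sided test at α = 0.05: z_{α/2} = 1.960.
Power = Φ(δ − 1.960) + Φ(−δ − 1.960) = Φ(1.394) + Φ(-5.314) = 0.9184 + 0.0000 = 0.9184.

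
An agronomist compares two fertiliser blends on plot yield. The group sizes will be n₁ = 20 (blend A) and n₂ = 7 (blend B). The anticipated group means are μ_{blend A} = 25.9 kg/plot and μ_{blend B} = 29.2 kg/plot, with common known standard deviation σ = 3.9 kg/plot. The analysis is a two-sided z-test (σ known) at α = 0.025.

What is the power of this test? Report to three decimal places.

Power ≈ 0.377

Standardized effect: d = |μ_{blend A} − μ_{blend B}| / σ = |25.9 − 29.2| / 3.9 = 0.8462
Noncentrality parameter: δ = d / √(1/n₁ + 1/n₂) = 0.8462 / √(1/20 + 1/7) = 1.9268
Two-sided α = 0.025 → critical value z_{0.0125} = 2.241.
Power = Φ(δ − 2.241) + Φ(−δ − 2.241) = Φ(-0.315) + Φ(-4.168) = 0.3765 + 0.0000 = 0.3765.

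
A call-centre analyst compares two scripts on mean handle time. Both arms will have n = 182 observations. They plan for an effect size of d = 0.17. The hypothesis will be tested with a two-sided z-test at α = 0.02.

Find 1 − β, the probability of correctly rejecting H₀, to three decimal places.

Noncentrality parameter: δ = d·√(n/2) = 0.17 × √(182/2) = 1.6217
Critical value for a two-sided test at α = 0.02: z_{α/2} = 2.326.
Power = Φ(δ − 2.326) + Φ(−δ − 2.326) = Φ(-0.705) + Φ(-3.948) = 0.2405 + 0.0000 = 0.2406.

Power ≈ 0.241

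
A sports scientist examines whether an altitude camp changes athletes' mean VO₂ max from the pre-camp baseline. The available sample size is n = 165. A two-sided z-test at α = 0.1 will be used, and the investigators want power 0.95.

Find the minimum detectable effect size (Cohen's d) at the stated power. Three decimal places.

d ≈ 0.256

Required noncentrality: δ = z_{0.05} + z_{0.05} = 1.645 + 1.645 = 3.290.
(The second rejection-region term Φ(−δ − z_{α/2}) is negligible and dropped.)
δ = d·√n ⇒ d = δ/√n = 3.290/√165 = 0.2561.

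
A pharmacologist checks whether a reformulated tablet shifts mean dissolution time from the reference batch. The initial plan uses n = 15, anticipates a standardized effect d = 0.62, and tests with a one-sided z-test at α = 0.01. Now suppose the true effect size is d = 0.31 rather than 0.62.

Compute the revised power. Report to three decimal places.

With d = 0.31: δ = d·√n = 0.31 × √15 = 1.2006. Critical value z_{0.01} = 2.326.
Revised power = P(Z > 2.326 − δ) = Φ(-1.126) = 0.1301.

Power ≈ 0.130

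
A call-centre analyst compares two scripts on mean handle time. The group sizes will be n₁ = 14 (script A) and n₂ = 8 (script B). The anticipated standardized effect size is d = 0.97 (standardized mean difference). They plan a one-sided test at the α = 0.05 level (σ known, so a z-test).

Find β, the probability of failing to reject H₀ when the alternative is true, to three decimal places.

β ≈ 0.293

Noncentrality parameter: δ = d / √(1/n₁ + 1/n₂) = 0.97 / √(1/14 + 1/8) = 2.1886
One-sided α = 0.05 → critical value z_{0.05} = 1.645.
Power = P(Z > 1.645 − δ) = Φ(0.544) = 0.7067.
Type II error: β = 1 − power = 1 − 0.7067 = 0.2933.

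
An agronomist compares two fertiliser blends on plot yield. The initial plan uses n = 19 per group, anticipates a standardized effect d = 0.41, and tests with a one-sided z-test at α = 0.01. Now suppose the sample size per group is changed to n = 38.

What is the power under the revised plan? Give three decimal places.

Power ≈ 0.295

With n = 38 per group: δ = d·√(n/2) = 0.41 × √(38/2) = 1.7871. Critical value z_{0.01} = 2.326.
Revised power = P(Z > 2.326 − δ) = Φ(-0.539) = 0.2949.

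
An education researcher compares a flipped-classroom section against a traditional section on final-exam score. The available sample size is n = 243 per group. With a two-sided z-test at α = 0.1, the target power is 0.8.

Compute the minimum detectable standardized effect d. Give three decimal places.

Required noncentrality: δ = z_{0.05} + z_{0.20} = 1.645 + 0.842 = 2.486.
(The second rejection-region term Φ(−δ − z_{α/2}) is negligible and dropped.)
δ = d·√(n/2) ⇒ d = δ/√(n/2) = 2.486/√(243/2) = 0.2256.

d ≈ 0.226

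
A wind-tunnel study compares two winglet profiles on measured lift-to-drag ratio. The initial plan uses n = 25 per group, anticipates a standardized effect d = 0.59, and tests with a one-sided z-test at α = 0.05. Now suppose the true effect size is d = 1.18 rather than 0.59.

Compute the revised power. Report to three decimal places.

With d = 1.18: δ = d·√(n/2) = 1.18 × √(25/2) = 4.1719. Critical value z_{0.05} = 1.645.
Revised power = P(Z > 1.645 − δ) = Φ(2.527) = 0.9942.

Power ≈ 0.994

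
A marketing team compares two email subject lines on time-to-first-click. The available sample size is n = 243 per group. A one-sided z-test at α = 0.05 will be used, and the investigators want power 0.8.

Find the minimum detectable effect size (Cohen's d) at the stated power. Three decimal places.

Need Φ(δ − 1.645) = 0.8, so δ = 1.645 + 0.842 = 2.486.
δ = d·√(n/2) ⇒ d = δ/√(n/2) = 2.486/√(243/2) = 0.2256.

d ≈ 0.226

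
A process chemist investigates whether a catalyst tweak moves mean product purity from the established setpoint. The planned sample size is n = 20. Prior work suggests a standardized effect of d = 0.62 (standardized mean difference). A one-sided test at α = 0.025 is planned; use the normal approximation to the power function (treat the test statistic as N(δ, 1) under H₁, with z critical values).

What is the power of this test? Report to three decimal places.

Noncentrality parameter: δ = d·√n = 0.62 × √20 = 2.7727
One-sided α = 0.025 → critical value z_{0.025} = 1.960.
Power = P(Z > 1.960 − δ) = Φ(0.813) = 0.7918.

Power ≈ 0.792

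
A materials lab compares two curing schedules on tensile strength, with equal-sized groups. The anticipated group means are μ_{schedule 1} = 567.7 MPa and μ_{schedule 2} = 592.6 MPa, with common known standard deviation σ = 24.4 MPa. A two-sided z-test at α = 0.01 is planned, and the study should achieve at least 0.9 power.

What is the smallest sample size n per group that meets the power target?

Standardized effect: d = |μ_{schedule 1} − μ_{schedule 2}| / σ = |567.7 − 592.6| / 24.4 = 1.0205
Set Φ(δ − 2.576) = 0.9; then δ − 2.576 = Φ⁻¹(0.9) = 1.282, giving δ = 3.857.
(Ignoring the negligible lower-tail rejection probability gives the usual closed-form inversion.)
δ = d·√(n/2) ⇒ n = 2(δ/d)² = 2 × (3.857 / 1.0205)² = 28.58.
Round up to the next whole unit.

n = 29 per group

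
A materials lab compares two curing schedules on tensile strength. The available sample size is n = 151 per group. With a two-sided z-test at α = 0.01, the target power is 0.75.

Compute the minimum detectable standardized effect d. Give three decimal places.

Need Φ(δ − 2.576) = 0.75, so δ = 2.576 + 0.674 = 3.250.
(Lower-tail contribution to power is negligible for δ > 0.)
δ = d·√(n/2) ⇒ d = δ/√(n/2) = 3.250/√(151/2) = 0.3741.

d ≈ 0.374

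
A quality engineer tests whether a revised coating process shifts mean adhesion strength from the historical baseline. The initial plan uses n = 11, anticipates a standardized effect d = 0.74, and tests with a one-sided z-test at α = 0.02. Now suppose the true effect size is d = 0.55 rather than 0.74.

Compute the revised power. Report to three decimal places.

With d = 0.55: δ = d·√n = 0.55 × √11 = 1.8241. Critical value z_{0.02} = 2.054.
Revised power = Φ(δ − 2.054) = Φ(-0.230) = 0.4092.

Power ≈ 0.409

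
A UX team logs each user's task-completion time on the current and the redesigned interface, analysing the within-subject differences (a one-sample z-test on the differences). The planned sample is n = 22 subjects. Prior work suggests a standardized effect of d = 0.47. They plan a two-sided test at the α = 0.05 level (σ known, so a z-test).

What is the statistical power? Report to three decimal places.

Noncentrality parameter: δ = d·√n = 0.47 × √22 = 2.2045
Two-sided α = 0.05 → critical value z_{0.025} = 1.960.
Power = Φ(δ − 1.960) + Φ(−δ − 1.960) = Φ(0.245) + Φ(-4.164) = 0.5966 + 0.0000 = 0.5966.

Power ≈ 0.597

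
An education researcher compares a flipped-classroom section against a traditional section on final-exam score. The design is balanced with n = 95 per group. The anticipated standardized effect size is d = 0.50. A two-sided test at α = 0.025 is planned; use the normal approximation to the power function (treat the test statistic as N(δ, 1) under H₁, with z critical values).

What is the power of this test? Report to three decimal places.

Noncentrality parameter: δ = d·√(n/2) = 0.50 × √(95/2) = 3.4460
Two-sided α = 0.025 → critical value z_{0.0125} = 2.241.
Power = Φ(δ − 2.241) + Φ(−δ − 2.241) = Φ(1.205) + Φ(-5.687) = 0.8858 + 0.0000 = 0.8858.

Power ≈ 0.886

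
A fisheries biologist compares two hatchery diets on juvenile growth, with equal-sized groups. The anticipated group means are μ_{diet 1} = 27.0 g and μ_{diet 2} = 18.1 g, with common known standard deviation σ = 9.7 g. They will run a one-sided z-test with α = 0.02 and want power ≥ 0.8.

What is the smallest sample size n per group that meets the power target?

Standardized effect: d = |μ_{diet 1} − μ_{diet 2}| / σ = |27.0 − 18.1| / 9.7 = 0.9175
Set Φ(δ − 2.054) = 0.8; then δ − 2.054 = Φ⁻¹(0.8) = 0.842, giving δ = 2.895.
δ = d·√(n/2) ⇒ n = 2(δ/d)² = 2 × (2.895 / 0.9175)² = 19.92.
Round up to the next whole unit.

n = 20 per group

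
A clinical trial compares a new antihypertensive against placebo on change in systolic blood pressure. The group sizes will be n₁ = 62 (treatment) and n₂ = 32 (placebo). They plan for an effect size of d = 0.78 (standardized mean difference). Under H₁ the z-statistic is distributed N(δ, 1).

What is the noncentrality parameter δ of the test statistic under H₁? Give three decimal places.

δ = d / √(1/n₁ + 1/n₂) = 0.78 / √(1/62 + 1/32) = 3.5835

δ ≈ 3.583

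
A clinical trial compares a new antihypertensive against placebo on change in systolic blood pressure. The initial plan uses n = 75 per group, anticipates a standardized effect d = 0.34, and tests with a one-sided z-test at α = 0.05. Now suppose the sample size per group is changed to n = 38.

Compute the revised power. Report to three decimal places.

With n = 38 per group: δ = d·√(n/2) = 0.34 × √(38/2) = 1.4820. Critical value z_{0.05} = 1.645.
Revised power = P(Z > 1.645 − δ) = Φ(-0.163) = 0.4353.

Power ≈ 0.435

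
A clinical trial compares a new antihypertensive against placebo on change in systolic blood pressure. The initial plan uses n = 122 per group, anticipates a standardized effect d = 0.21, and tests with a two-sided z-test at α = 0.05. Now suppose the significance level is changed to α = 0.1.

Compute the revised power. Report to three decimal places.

δ = d·√(n/2) = 0.21 × √(122/2) = 1.6402 (unchanged). New critical value: z_{0.05} = 1.645.
Revised power = Φ(δ − 1.645) + Φ(−δ − 1.645) = Φ(-0.005) + Φ(-3.285) = 0.4981 + 0.0005 = 0.4986.

Power ≈ 0.499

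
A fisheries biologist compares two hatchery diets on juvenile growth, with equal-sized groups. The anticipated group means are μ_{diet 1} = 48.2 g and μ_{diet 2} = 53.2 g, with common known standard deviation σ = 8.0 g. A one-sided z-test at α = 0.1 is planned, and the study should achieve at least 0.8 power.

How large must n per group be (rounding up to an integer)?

n = 24 per group

Standardized effect: d = |μ_{diet 1} − μ_{diet 2}| / σ = |48.2 − 53.2| / 8.0 = 0.6250
Set Φ(δ − 1.282) = 0.8; then δ − 1.282 = Φ⁻¹(0.8) = 0.842, giving δ = 2.123.
δ = d·√(n/2) ⇒ n = 2(δ/d)² = 2 × (2.123 / 0.6250)² = 23.08.
Rounding up, n = 24 per group.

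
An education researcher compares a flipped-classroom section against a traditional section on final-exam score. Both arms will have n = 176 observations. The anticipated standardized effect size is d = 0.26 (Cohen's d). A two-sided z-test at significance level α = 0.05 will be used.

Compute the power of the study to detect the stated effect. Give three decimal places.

Power ≈ 0.684

Noncentrality parameter: δ = d·√(n/2) = 0.26 × √(176/2) = 2.4390
Critical value for a two-sided test at α = 0.05: z_{α/2} = 1.960.
Power = Φ(δ − 1.960) + Φ(−δ − 1.960) = Φ(0.479) + Φ(-4.399) = 0.6840 + 0.0000 = 0.6841.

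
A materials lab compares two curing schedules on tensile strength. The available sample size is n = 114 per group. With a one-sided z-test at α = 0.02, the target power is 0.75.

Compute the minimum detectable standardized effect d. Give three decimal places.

d ≈ 0.361

Need Φ(δ − 2.054) = 0.75, so δ = 2.054 + 0.674 = 2.728.
δ = d·√(n/2) ⇒ d = δ/√(n/2) = 2.728/√(114/2) = 0.3614.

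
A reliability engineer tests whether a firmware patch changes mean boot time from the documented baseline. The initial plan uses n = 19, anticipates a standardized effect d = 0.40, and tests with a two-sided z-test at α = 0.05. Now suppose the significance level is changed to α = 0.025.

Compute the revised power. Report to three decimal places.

Power ≈ 0.309

δ = d·√n = 0.40 × √19 = 1.7436 (unchanged). New critical value: z_{0.0125} = 2.241.
Revised power = Φ(δ − 2.241) + Φ(−δ − 2.241) = Φ(-0.498) + Φ(-3.985) = 0.3093 + 0.0000 = 0.3093.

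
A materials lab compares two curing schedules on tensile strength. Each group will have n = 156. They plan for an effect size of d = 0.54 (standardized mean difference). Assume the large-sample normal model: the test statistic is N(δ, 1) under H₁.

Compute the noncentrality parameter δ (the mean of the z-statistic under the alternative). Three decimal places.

δ ≈ 4.769

The noncentrality parameter scales effect size by the design's sample-size factor: δ = d·√(n/2) = 0.54 × √(156/2) = 4.7692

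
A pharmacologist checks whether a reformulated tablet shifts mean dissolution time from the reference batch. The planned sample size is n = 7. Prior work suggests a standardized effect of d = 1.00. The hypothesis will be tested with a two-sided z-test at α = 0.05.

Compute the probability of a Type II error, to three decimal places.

Noncentrality parameter: δ = d·√n = 1.00 × √7 = 2.6458
Two-sided α = 0.05 → critical value z_{0.025} = 1.960.
Power = Φ(δ − 1.960) + Φ(−δ − 1.960) = Φ(0.686) + Φ(-4.606) = 0.7536 + 0.0000 = 0.7536.
Type II error: β = 1 − power = 1 − 0.7536 = 0.2464.

β ≈ 0.246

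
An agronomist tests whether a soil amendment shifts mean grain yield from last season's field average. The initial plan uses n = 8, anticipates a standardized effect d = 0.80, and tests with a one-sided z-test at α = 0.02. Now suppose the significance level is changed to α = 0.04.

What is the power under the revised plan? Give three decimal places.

δ = d·√n = 0.80 × √8 = 2.2627 (unchanged). New critical value: z_{0.04} = 1.751.
Revised power = P(Z > 1.751 − δ) = Φ(0.512) = 0.6957.

Power ≈ 0.696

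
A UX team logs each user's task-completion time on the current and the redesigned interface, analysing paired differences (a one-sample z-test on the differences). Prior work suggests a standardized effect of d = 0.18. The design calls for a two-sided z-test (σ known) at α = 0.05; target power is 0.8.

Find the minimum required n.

n = 243

Set Φ(δ − 1.960) = 0.8; then δ − 1.960 = Φ⁻¹(0.8) = 0.842, giving δ = 2.802.
(For δ > 0 the lower-tail rejection region contributes negligibly to power, so the one-term inversion is standard.)
δ = d·√n ⇒ n = (δ/d)² = (2.802 / 0.18)² = 242.25.
Round up to the next whole unit.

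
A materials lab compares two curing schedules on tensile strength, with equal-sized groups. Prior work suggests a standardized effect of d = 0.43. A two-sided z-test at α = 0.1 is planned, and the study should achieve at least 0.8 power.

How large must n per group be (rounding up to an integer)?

n = 67 per group

Set Φ(δ − 1.645) = 0.8; then δ − 1.645 = Φ⁻¹(0.8) = 0.842, giving δ = 2.486.
(The Φ(−δ − z_{α/2}) term is vanishingly small for δ > 0 and is dropped in the standard sample-size formula.)
δ = d·√(n/2) ⇒ n = 2(δ/d)² = 2 × (2.486 / 0.43)² = 66.87.
Rounding up, n = 67 per group.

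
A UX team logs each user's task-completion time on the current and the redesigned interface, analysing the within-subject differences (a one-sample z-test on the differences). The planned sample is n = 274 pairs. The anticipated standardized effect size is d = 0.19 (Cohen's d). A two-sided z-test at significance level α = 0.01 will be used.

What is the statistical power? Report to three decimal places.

Power ≈ 0.715

Noncentrality parameter: δ = d·√n = 0.19 × √274 = 3.1451
Two-sided α = 0.01 → critical value z_{0.005} = 2.576.
Power = Φ(δ − 2.576) + Φ(−δ − 2.576) = Φ(0.569) + Φ(-5.721) = 0.7154 + 0.0000 = 0.7154.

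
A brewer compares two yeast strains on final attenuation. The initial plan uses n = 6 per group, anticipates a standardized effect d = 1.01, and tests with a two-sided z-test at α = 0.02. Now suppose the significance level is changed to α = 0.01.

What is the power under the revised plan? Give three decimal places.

δ = d·√(n/2) = 1.01 × √(6/2) = 1.7494 (unchanged). New critical value: z_{0.005} = 2.576.
Revised power = Φ(δ − 2.576) + Φ(−δ − 2.576) = Φ(-0.826) + Φ(-4.325) = 0.2043 + 0.0000 = 0.2043.

Power ≈ 0.204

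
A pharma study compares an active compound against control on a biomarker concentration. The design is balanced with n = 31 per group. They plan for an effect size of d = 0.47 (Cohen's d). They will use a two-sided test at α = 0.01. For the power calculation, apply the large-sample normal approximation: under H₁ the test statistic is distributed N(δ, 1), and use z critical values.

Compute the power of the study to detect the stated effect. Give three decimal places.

Noncentrality parameter: δ = d·√(n/2) = 0.47 × √(31/2) = 1.8504
Two-sided α = 0.01 → critical value z_{0.005} = 2.576.
Power = Φ(δ − 2.576) + Φ(−δ − 2.576) = Φ(-0.725) + Φ(-4.426) = 0.2341 + 0.0000 = 0.2341.

Power ≈ 0.234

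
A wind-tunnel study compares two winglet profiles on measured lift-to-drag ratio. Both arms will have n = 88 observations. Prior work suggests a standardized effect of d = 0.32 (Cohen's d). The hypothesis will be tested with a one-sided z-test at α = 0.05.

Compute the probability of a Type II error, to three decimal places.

Noncentrality parameter: δ = d·√(n/2) = 0.32 × √(88/2) = 2.1226
Critical value for a one-sided test at α = 0.05: z_α = 1.645.
Power = P(Z > 1.645 − δ) = Φ(0.478) = 0.6836.
Type II error: β = 1 − power = 1 − 0.6836 = 0.3164.

β ≈ 0.316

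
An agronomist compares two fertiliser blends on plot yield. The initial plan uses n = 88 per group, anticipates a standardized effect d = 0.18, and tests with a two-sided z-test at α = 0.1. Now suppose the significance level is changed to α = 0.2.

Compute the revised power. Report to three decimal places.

δ = d·√(n/2) = 0.18 × √(88/2) = 1.1940 (unchanged). New critical value: z_{0.1} = 1.282.
Revised power = Φ(δ − 1.282) + Φ(−δ − 1.282) = Φ(-0.088) + Φ(-2.476) = 0.4651 + 0.0067 = 0.4718.

Power ≈ 0.472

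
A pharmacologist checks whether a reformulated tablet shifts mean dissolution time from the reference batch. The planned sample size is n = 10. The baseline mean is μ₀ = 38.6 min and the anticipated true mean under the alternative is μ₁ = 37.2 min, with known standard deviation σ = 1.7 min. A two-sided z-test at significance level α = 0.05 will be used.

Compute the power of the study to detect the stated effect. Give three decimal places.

Standardized effect: d = |μ₁ − μ₀| / σ = |37.2 − 38.6| / 1.7 = 0.8235
Noncentrality parameter: δ = d·√n = 0.8235 × √10 = 2.6042
Critical value for a two-sided test at α = 0.05: z_{α/2} = 1.960.
Power = Φ(δ − 1.960) + Φ(−δ − 1.960) = Φ(0.644) + Φ(-4.564) = 0.7403 + 0.0000 = 0.7403.

Power ≈ 0.740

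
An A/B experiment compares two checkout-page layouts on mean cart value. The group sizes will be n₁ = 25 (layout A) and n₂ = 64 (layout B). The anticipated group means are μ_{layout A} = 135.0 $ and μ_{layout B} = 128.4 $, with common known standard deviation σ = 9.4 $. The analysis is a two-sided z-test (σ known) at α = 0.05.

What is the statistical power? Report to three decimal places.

Power ≈ 0.845

Standardized effect: d = |μ_{layout A} − μ_{layout B}| / σ = |135.0 − 128.4| / 9.4 = 0.7021
Noncentrality parameter: δ = d / √(1/n₁ + 1/n₂) = 0.7021 / √(1/25 + 1/64) = 2.9770
Critical value for a two-sided test at α = 0.05: z_{α/2} = 1.960.
Power = Φ(δ − 1.960) + Φ(−δ − 1.960) = Φ(1.017) + Φ(-4.937) = 0.8454 + 0.0000 = 0.8454.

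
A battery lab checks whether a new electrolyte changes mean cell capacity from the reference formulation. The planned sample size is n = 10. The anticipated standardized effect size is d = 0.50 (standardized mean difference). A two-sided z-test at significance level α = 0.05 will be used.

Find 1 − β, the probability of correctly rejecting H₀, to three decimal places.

Power ≈ 0.353

Noncentrality parameter: δ = d·√n = 0.50 × √10 = 1.5811
Two-sided α = 0.05 → critical value z_{0.025} = 1.960.
Power = Φ(δ − 1.960) + Φ(−δ − 1.960) = Φ(-0.379) + Φ(-3.541) = 0.3524 + 0.0002 = 0.3526.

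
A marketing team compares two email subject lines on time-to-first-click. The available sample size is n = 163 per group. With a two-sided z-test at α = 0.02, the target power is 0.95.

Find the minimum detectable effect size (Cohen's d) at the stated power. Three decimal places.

Need Φ(δ − 2.326) = 0.95, so δ = 2.326 + 1.645 = 3.971.
(Lower-tail contribution to power is negligible for δ > 0.)
δ = d·√(n/2) ⇒ d = δ/√(n/2) = 3.971/√(163/2) = 0.4399.

d ≈ 0.440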